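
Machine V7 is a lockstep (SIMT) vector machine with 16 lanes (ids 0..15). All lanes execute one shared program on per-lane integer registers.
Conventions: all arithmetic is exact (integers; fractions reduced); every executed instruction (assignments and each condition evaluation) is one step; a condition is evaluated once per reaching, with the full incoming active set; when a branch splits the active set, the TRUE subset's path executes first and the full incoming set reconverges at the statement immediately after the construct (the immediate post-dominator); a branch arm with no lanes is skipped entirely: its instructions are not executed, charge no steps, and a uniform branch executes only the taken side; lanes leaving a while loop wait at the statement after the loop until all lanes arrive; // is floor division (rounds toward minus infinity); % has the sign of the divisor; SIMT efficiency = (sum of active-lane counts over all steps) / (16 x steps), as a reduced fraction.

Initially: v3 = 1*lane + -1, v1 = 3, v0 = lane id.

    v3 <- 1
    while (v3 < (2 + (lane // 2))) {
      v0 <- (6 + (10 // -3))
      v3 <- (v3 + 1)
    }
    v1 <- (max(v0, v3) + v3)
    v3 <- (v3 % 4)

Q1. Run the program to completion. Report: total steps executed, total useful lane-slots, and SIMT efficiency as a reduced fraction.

Answer: 28 steps, 280 useful, 5/8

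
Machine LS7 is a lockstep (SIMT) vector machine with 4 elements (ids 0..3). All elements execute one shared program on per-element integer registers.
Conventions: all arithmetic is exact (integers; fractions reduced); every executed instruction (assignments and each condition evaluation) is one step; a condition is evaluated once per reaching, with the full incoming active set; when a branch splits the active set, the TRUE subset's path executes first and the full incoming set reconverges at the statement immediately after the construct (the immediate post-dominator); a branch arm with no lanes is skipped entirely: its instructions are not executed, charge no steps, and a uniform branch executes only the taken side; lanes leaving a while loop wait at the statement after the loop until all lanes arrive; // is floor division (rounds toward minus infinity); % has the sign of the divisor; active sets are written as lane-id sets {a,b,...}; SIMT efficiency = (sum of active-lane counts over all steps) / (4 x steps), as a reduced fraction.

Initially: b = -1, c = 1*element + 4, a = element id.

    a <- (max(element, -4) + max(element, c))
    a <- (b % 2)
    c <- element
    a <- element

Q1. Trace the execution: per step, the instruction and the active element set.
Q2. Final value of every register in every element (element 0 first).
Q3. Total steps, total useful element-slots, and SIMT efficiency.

step 0: a <- (max(element, -4) + max(element, c)) {0,1,2,3}
step 1: a <- (b % 2)                 {0,1,2,3}
step 2: c <- element                 {0,1,2,3}
step 3: a <- element                 {0,1,2,3}

Answer: 4 steps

b: -1,-1,-1,-1
c: 0,1,2,3
a: 0,1,2,3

steps = 4; useful = 16; efficiency = 16/16 = 1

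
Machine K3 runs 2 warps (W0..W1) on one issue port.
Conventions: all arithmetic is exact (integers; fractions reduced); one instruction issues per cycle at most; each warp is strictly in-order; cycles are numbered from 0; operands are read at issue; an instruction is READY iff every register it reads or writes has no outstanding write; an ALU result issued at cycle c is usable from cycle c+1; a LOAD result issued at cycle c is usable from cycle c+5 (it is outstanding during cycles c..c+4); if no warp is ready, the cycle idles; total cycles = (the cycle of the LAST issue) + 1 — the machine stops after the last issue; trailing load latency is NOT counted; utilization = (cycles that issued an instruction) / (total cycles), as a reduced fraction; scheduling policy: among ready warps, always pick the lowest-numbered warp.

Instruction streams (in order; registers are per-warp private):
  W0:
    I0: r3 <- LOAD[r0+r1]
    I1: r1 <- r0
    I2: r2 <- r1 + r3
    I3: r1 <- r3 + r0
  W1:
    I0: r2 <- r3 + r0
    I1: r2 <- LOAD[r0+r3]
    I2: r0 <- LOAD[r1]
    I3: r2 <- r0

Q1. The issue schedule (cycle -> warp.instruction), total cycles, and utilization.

cycle 0: W0.I0
cycle 1: W0.I1
cycle 2: W1.I0
cycle 3: W1.I1
cycle 4: W1.I2
cycle 5: W0.I2
cycle 6: W0.I3
cycle 7: idle
cycle 8: idle
cycle 9: W1.I3

Answer: 10 cycles, utilization 4/5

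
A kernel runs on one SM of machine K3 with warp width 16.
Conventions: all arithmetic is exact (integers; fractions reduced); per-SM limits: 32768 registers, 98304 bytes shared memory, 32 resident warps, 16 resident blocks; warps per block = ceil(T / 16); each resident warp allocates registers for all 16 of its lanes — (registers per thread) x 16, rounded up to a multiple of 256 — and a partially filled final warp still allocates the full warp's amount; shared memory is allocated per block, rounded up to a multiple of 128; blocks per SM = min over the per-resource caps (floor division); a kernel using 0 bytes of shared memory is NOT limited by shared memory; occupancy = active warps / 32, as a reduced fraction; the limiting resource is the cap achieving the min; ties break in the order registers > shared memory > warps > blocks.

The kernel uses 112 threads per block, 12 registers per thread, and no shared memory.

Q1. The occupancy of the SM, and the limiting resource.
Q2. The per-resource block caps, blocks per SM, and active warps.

Answer: occupancy 7/8, limited by warps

registers: 18 blocks
shared memory: no limit (kernel uses none)
warps: 4 blocks
blocks: 16 blocks

Answer: 4 blocks, 28 active warps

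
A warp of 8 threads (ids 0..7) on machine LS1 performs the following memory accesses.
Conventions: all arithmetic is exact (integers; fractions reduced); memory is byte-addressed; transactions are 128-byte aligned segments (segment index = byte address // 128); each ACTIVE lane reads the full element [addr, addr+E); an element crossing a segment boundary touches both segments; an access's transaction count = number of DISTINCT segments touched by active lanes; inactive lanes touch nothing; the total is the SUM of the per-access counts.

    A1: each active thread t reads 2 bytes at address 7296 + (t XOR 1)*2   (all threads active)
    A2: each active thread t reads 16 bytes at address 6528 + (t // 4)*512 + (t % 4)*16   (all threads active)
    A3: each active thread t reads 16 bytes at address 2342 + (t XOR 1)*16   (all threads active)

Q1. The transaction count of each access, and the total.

A1: 1 transaction
A2: 2 transactions
A3: 2 transactions

Answer: 1,2,2; total 5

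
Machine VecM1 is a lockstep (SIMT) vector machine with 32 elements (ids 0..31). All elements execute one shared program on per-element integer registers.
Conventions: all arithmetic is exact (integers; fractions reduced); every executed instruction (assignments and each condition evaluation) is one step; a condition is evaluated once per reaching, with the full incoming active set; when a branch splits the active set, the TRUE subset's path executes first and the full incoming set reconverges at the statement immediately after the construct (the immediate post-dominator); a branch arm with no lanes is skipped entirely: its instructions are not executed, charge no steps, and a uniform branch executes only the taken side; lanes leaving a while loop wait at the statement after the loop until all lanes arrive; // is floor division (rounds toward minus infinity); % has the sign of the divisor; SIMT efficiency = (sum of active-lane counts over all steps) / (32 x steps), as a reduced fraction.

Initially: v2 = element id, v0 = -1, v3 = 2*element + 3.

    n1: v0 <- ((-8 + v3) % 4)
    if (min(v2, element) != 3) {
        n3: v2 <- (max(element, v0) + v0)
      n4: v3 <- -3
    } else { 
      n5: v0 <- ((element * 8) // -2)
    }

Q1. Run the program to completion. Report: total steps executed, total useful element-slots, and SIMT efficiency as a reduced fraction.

Answer: 5 steps, 127 useful, 127/160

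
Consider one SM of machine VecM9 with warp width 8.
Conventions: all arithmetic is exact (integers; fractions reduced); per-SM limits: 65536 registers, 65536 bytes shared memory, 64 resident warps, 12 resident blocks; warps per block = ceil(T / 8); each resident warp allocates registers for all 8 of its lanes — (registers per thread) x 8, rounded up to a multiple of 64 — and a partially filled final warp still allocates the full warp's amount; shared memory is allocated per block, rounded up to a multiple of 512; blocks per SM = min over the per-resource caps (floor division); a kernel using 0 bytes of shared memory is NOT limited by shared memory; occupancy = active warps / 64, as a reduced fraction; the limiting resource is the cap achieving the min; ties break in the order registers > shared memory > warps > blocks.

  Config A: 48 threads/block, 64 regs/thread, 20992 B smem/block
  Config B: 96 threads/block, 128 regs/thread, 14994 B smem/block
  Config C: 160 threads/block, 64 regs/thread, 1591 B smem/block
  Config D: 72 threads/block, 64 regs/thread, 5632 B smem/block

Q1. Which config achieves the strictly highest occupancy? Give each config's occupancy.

occupancies: A 9/32, B 3/4, C 15/16, D 63/64

Answer: D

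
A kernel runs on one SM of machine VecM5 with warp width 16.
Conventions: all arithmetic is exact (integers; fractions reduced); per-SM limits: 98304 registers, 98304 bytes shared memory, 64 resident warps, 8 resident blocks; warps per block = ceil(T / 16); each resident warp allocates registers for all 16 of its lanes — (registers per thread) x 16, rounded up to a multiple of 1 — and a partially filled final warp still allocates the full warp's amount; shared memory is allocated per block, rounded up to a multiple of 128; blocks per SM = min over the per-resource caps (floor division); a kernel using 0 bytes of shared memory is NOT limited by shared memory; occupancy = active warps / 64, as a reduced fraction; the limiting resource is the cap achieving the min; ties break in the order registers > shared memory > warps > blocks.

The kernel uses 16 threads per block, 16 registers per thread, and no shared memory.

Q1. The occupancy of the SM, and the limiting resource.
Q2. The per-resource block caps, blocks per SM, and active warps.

Answer: occupancy 1/8, limited by blocks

registers: 384 blocks
shared memory: no limit (kernel uses none)
warps: 64 blocks
blocks: 8 blocks

Answer: 8 blocks, 8 active warps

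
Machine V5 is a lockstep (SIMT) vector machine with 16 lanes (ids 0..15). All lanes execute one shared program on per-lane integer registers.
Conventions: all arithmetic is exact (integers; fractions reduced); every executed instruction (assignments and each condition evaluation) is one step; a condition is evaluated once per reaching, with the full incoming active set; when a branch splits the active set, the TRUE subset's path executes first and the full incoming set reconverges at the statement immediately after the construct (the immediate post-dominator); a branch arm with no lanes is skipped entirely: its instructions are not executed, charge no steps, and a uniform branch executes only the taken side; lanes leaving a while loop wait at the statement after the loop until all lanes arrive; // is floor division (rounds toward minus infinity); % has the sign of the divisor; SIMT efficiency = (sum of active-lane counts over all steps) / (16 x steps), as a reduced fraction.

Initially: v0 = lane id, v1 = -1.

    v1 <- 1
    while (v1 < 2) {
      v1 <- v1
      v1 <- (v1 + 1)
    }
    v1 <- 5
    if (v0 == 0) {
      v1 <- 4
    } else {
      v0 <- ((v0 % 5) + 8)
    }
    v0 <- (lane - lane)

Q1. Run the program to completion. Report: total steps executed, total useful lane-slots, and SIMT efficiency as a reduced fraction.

Answer: 10 steps, 144 useful, 9/10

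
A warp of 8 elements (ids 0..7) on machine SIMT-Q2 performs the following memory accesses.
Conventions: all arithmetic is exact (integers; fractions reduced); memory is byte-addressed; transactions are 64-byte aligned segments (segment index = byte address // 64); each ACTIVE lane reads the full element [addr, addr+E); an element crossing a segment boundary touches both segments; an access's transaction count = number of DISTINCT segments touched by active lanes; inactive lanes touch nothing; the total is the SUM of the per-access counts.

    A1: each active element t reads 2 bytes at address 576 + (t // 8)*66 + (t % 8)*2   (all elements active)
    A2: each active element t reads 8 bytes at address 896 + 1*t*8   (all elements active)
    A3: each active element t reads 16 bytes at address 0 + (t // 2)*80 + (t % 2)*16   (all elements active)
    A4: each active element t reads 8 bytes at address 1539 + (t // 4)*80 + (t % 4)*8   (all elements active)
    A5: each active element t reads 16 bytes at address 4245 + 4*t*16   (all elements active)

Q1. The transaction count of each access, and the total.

A1: 1 transaction
A2: 1 transaction
A3: 5 transactions
A4: 2 transactions
A5: 8 transactions

Answer: 1,1,5,2,8; total 17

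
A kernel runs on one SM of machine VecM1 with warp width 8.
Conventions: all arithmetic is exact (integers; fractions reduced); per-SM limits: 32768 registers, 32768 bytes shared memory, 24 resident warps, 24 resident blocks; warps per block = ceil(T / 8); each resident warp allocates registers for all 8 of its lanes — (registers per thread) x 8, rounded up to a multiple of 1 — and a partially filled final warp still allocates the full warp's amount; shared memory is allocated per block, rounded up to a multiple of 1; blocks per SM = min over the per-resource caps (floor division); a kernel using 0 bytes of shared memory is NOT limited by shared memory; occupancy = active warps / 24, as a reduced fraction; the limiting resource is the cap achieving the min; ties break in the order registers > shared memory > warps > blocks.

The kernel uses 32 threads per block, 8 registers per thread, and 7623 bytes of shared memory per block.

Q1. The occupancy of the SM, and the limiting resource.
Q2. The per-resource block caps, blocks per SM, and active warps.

Answer: occupancy 2/3, limited by shared memory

registers: 128 blocks
shared memory: 4 blocks
warps: 6 blocks
blocks: 24 blocks

Answer: 4 blocks, 16 active warps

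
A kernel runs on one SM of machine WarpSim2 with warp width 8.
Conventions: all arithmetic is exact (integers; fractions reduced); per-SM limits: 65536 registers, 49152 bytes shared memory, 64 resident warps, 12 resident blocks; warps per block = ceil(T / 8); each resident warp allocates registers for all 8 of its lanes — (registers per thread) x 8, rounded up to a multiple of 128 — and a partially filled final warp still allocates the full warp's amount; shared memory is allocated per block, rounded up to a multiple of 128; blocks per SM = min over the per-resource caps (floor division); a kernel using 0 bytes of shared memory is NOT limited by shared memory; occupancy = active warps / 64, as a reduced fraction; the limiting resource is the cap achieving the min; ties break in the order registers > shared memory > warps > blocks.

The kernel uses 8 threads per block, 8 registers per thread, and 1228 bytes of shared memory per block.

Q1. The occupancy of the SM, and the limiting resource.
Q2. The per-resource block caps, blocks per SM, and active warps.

Answer: occupancy 3/16, limited by blocks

registers: 512 blocks
shared memory: 38 blocks
warps: 64 blocks
blocks: 12 blocks

Answer: 12 blocks, 12 active warps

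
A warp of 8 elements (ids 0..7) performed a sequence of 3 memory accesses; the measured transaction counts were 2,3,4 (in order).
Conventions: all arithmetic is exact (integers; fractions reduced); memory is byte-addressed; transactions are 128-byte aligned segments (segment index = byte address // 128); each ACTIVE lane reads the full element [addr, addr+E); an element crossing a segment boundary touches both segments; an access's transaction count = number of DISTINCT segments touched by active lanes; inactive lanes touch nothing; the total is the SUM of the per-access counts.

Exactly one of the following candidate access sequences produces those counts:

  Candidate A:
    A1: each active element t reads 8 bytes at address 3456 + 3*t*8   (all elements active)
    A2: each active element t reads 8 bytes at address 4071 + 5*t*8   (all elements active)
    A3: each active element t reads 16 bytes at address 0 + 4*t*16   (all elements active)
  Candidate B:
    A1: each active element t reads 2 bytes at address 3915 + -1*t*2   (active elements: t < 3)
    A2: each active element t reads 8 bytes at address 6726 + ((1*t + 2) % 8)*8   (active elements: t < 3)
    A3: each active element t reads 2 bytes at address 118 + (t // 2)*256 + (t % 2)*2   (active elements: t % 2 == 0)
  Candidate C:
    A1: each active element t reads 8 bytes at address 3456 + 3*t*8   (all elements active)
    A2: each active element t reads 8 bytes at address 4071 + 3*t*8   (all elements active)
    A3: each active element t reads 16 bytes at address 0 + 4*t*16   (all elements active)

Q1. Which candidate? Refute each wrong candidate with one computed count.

A: A2 gives 4 transactions, not 3
B: A1 gives 1 transaction, not 2
C: all counts match (2,3,4)

Answer: C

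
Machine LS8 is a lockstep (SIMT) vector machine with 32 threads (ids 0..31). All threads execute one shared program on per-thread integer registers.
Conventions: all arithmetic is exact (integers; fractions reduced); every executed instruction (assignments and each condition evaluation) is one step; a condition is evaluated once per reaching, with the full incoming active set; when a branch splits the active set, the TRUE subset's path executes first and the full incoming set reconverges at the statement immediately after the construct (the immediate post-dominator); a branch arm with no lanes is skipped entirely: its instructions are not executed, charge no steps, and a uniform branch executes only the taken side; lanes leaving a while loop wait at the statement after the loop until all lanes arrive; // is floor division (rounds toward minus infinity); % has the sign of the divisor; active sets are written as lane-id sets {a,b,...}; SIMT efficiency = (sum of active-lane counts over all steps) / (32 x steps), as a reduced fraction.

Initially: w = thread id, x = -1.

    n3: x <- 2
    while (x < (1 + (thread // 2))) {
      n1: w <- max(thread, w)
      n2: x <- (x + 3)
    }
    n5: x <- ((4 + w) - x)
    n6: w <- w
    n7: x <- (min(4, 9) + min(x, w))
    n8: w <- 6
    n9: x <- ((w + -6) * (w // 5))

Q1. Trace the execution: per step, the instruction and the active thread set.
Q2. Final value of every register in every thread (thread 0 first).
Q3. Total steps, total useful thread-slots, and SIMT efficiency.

step 0: x <- 2                       {0,1,2,3,4,5,6,7,8,9,10,11,12,13,14,15,16,17,18,19,20,21,22,23,24,25,26,27,28,29,30,31}
step 1: eval (x < (1 + (thread // 2))) {0,1,2,3,4,5,6,7,8,9,10,11,12,13,14,15,16,17,18,19,20,21,22,23,24,25,26,27,28,29,30,31}
step 2: w <- max(thread, w)          {4,5,6,7,8,9,10,11,12,13,14,15,16,17,18,19,20,21,22,23,24,25,26,27,28,29,30,31}
step 3: x <- (x + 3)                 {4,5,6,7,8,9,10,11,12,13,14,15,16,17,18,19,20,21,22,23,24,25,26,27,28,29,30,31}
step 4: eval (x < (1 + (thread // 2))) {4,5,6,7,8,9,10,11,12,13,14,15,16,17,18,19,20,21,22,23,24,25,26,27,28,29,30,31}
step 5: w <- max(thread, w)          {10,11,12,13,14,15,16,17,18,19,20,21,22,23,24,25,26,27,28,29,30,31}
step 6: x <- (x + 3)                 {10,11,12,13,14,15,16,17,18,19,20,21,22,23,24,25,26,27,28,29,30,31}
step 7: eval (x < (1 + (thread // 2))) {10,11,12,13,14,15,16,17,18,19,20,21,22,23,24,25,26,27,28,29,30,31}
step 8: w <- max(thread, w)          {16,17,18,19,20,21,22,23,24,25,26,27,28,29,30,31}
step 9: x <- (x + 3)                 {16,17,18,19,20,21,22,23,24,25,26,27,28,29,30,31}
step 10: eval (x < (1 + (thread // 2))) {16,17,18,19,20,21,22,23,24,25,26,27,28,29,30,31}
step 11: w <- max(thread, w)          {22,23,24,25,26,27,28,29,30,31}
step 12: x <- (x + 3)                 {22,23,24,25,26,27,28,29,30,31}
step 13: eval (x < (1 + (thread // 2))) {22,23,24,25,26,27,28,29,30,31}
step 14: w <- max(thread, w)          {28,29,30,31}
step 15: x <- (x + 3)                 {28,29,30,31}
step 16: eval (x < (1 + (thread // 2))) {28,29,30,31}
step 17: x <- ((4 + w) - x)           {0,1,2,3,4,5,6,7,8,9,10,11,12,13,14,15,16,17,18,19,20,21,22,23,24,25,26,27,28,29,30,31}
step 18: w <- w                       {0,1,2,3,4,5,6,7,8,9,10,11,12,13,14,15,16,17,18,19,20,21,22,23,24,25,26,27,28,29,30,31}
step 19: x <- (min(4, 9) + min(x, w)) {0,1,2,3,4,5,6,7,8,9,10,11,12,13,14,15,16,17,18,19,20,21,22,23,24,25,26,27,28,29,30,31}
step 20: w <- 6                       {0,1,2,3,4,5,6,7,8,9,10,11,12,13,14,15,16,17,18,19,20,21,22,23,24,25,26,27,28,29,30,31}
step 21: x <- ((w + -6) * (w // 5))   {0,1,2,3,4,5,6,7,8,9,10,11,12,13,14,15,16,17,18,19,20,21,22,23,24,25,26,27,28,29,30,31}

Answer: 22 steps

w: 6,6,6,6,6,6,6,6,6,6,6,6,6,6,6,6,6,6,6,6,6,6,6,6,6,6,6,6,6,6,6,6
x: 0,0,0,0,0,0,0,0,0,0,0,0,0,0,0,0,0,0,0,0,0,0,0,0,0,0,0,0,0,0,0,0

steps = 22; useful = 464; efficiency = 464/704 = 29/44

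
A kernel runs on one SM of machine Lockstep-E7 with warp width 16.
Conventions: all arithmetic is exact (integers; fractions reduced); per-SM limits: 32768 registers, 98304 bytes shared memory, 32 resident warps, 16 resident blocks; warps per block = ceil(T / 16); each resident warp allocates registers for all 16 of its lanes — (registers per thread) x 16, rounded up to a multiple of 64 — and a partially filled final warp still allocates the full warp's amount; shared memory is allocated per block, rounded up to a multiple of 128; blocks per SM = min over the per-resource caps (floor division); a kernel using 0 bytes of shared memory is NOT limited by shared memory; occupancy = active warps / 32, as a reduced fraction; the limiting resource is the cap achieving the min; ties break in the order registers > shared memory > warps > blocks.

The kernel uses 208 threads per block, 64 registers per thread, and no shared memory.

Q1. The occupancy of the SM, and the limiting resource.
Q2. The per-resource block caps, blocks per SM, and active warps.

Answer: occupancy 13/16, limited by registers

registers: 2 blocks
shared memory: no limit (kernel uses none)
warps: 2 blocks
blocks: 16 blocks

Answer: 2 blocks, 26 active warps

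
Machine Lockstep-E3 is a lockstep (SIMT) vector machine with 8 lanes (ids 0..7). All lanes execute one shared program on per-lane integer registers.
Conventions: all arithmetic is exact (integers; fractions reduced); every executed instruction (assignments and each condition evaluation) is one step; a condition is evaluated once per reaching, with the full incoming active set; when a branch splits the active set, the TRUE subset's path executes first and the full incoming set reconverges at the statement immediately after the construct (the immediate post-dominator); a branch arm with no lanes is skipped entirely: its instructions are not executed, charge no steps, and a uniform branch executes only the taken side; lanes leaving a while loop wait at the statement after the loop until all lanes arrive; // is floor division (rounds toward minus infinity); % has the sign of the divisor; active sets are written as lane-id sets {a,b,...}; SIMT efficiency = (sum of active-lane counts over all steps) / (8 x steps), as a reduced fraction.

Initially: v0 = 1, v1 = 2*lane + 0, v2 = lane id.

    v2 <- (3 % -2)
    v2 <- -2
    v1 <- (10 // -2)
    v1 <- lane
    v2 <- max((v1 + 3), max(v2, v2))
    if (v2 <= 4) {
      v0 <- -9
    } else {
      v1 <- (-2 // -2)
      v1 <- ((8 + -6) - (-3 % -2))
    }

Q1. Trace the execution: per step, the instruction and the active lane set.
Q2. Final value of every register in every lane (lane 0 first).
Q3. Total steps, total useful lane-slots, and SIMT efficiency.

step 0: v2 <- (3 % -2)               {0,1,2,3,4,5,6,7}
step 1: v2 <- -2                     {0,1,2,3,4,5,6,7}
step 2: v1 <- (10 // -2)             {0,1,2,3,4,5,6,7}
step 3: v1 <- lane                   {0,1,2,3,4,5,6,7}
step 4: v2 <- max((v1 + 3), max(v2, v2)) {0,1,2,3,4,5,6,7}
step 5: eval (v2 <= 4)               {0,1,2,3,4,5,6,7}
step 6: v0 <- -9                     {0,1}
step 7: v1 <- (-2 // -2)             {2,3,4,5,6,7}
step 8: v1 <- ((8 + -6) - (-3 % -2)) {2,3,4,5,6,7}

Answer: 9 steps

v0: -9,-9,1,1,1,1,1,1
v1: 0,1,3,3,3,3,3,3
v2: 3,4,5,6,7,8,9,10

steps = 9; useful = 62; efficiency = 62/72 = 31/36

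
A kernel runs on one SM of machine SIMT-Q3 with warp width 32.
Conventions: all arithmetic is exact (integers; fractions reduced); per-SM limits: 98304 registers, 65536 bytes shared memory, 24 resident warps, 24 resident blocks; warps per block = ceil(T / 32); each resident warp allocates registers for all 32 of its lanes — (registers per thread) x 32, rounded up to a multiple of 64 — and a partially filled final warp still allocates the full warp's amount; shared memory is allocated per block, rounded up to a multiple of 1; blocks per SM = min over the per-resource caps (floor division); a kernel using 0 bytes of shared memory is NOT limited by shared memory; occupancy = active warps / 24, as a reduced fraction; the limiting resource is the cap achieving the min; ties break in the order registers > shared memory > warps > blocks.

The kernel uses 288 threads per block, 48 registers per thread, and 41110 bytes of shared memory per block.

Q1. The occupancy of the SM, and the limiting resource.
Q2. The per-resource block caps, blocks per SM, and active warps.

Answer: occupancy 3/8, limited by shared memory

registers: 7 blocks
shared memory: 1 block
warps: 2 blocks
blocks: 24 blocks

Answer: 1 block, 9 active warps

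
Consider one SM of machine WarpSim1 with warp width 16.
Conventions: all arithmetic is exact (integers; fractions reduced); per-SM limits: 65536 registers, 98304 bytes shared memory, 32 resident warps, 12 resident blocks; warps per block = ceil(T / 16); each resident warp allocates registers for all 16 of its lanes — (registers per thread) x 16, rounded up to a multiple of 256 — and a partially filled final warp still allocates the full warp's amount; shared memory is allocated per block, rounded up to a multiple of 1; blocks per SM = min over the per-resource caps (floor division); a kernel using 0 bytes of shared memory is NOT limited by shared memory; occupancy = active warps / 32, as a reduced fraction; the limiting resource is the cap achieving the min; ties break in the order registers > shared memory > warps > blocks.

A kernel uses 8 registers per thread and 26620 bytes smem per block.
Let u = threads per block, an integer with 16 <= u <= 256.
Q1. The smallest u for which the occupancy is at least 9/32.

Answer: u = 33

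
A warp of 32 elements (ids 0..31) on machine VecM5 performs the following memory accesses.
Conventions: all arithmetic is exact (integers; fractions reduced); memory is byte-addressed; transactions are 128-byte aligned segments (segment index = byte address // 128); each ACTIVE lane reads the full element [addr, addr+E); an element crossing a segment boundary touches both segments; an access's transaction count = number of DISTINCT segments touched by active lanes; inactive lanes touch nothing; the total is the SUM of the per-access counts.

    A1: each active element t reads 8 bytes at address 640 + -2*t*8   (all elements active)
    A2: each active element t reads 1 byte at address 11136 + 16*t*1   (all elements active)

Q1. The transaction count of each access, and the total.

A1: 5 transactions
A2: 4 transactions

Answer: 5,4; total 9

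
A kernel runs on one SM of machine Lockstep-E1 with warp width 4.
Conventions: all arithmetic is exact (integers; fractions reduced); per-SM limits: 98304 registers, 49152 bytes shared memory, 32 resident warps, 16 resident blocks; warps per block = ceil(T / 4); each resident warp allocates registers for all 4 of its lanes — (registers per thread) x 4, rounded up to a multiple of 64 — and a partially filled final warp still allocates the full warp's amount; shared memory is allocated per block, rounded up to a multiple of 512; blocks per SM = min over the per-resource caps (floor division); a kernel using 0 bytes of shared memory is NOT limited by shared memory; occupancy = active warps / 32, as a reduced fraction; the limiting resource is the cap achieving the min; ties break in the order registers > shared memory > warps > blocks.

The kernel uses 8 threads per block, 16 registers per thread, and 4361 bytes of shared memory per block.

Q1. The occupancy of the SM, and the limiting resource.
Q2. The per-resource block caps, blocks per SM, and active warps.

Answer: occupancy 5/8, limited by shared memory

registers: 768 blocks
shared memory: 10 blocks
warps: 16 blocks
blocks: 16 blocks

Answer: 10 blocks, 20 active warps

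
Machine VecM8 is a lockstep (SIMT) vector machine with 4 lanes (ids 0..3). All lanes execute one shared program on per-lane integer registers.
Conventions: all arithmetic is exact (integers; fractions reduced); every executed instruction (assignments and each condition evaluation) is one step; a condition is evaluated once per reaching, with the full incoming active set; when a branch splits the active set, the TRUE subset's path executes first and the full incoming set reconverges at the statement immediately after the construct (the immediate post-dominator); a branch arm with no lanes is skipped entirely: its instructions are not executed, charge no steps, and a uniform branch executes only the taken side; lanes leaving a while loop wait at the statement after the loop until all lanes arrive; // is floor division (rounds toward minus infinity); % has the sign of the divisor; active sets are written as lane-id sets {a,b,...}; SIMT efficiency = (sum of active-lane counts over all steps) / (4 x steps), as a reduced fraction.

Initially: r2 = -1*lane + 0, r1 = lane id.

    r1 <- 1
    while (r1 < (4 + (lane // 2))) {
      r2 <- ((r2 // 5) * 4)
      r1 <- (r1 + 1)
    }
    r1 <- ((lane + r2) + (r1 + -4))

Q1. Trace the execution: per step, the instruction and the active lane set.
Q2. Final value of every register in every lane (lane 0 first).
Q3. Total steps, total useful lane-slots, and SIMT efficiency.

step 0: r1 <- 1                      {0,1,2,3}
step 1: eval (r1 < (4 + (lane // 2))) {0,1,2,3}
step 2: r2 <- ((r2 // 5) * 4)        {0,1,2,3}
step 3: r1 <- (r1 + 1)               {0,1,2,3}
step 4: eval (r1 < (4 + (lane // 2))) {0,1,2,3}
step 5: r2 <- ((r2 // 5) * 4)        {0,1,2,3}
step 6: r1 <- (r1 + 1)               {0,1,2,3}
step 7: eval (r1 < (4 + (lane // 2))) {0,1,2,3}
step 8: r2 <- ((r2 // 5) * 4)        {0,1,2,3}
step 9: r1 <- (r1 + 1)               {0,1,2,3}
step 10: eval (r1 < (4 + (lane // 2))) {0,1,2,3}
step 11: r2 <- ((r2 // 5) * 4)        {2,3}
step 12: r1 <- (r1 + 1)               {2,3}
step 13: eval (r1 < (4 + (lane // 2))) {2,3}
step 14: r1 <- ((lane + r2) + (r1 + -4)) {0,1,2,3}

Answer: 15 steps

r2: 0,-4,-4,-4
r1: 0,-3,-1,0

steps = 15; useful = 54; efficiency = 54/60 = 9/10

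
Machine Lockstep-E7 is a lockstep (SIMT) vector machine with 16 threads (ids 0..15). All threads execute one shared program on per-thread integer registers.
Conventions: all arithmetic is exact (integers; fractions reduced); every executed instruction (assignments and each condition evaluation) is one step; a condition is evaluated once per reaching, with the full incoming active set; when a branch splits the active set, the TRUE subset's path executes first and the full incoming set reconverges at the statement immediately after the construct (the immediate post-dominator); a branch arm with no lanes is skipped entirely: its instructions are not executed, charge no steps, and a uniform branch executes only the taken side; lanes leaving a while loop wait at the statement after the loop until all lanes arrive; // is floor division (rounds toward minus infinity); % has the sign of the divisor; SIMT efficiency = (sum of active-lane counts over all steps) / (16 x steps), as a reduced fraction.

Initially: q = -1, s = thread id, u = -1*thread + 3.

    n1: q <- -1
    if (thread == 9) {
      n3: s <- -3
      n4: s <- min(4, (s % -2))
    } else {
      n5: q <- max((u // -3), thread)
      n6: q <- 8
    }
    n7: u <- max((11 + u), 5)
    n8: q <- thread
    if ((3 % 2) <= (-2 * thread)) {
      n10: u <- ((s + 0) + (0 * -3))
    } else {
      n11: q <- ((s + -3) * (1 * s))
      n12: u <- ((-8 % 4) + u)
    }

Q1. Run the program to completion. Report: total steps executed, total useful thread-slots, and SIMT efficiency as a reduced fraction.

Answer: 11 steps, 144 useful, 9/11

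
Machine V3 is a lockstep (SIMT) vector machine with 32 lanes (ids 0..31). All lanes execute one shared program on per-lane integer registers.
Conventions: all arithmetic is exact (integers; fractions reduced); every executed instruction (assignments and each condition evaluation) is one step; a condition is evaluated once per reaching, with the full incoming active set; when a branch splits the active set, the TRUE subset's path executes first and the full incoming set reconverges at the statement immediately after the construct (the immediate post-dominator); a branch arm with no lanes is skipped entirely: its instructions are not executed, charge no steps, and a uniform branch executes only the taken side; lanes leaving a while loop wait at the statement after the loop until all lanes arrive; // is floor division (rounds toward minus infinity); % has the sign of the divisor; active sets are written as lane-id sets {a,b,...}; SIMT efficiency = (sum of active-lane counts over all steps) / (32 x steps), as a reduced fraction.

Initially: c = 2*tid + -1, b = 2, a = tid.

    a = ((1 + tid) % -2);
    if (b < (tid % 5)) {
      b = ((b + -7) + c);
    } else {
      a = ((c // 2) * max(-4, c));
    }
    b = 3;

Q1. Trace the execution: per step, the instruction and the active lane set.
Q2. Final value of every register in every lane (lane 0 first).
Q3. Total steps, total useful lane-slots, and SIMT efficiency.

step 0: a <- ((1 + tid) % -2)        {0,1,2,3,4,5,6,7,8,9,10,11,12,13,14,15,16,17,18,19,20,21,22,23,24,25,26,27,28,29,30,31}
step 1: eval (b < (tid % 5))         {0,1,2,3,4,5,6,7,8,9,10,11,12,13,14,15,16,17,18,19,20,21,22,23,24,25,26,27,28,29,30,31}
step 2: b <- ((b + -7) + c)          {3,4,8,9,13,14,18,19,23,24,28,29}
step 3: a <- ((c // 2) * max(-4, c)) {0,1,2,5,6,7,10,11,12,15,16,17,20,21,22,25,26,27,30,31}
step 4: b <- 3                       {0,1,2,3,4,5,6,7,8,9,10,11,12,13,14,15,16,17,18,19,20,21,22,23,24,25,26,27,28,29,30,31}

Answer: 5 steps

c: -1,1,3,5,7,9,11,13,15,17,19,21,23,25,27,29,31,33,35,37,39,41,43,45,47,49,51,53,55,57,59,61
b: 3,3,3,3,3,3,3,3,3,3,3,3,3,3,3,3,3,3,3,3,3,3,3,3,3,3,3,3,3,3,3,3
a: 1,0,3,0,-1,36,55,78,-1,0,171,210,253,0,-1,406,465,528,-1,0,741,820,903,0,-1,1176,1275,1378,-1,0,1711,1830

steps = 5; useful = 128; efficiency = 128/160 = 4/5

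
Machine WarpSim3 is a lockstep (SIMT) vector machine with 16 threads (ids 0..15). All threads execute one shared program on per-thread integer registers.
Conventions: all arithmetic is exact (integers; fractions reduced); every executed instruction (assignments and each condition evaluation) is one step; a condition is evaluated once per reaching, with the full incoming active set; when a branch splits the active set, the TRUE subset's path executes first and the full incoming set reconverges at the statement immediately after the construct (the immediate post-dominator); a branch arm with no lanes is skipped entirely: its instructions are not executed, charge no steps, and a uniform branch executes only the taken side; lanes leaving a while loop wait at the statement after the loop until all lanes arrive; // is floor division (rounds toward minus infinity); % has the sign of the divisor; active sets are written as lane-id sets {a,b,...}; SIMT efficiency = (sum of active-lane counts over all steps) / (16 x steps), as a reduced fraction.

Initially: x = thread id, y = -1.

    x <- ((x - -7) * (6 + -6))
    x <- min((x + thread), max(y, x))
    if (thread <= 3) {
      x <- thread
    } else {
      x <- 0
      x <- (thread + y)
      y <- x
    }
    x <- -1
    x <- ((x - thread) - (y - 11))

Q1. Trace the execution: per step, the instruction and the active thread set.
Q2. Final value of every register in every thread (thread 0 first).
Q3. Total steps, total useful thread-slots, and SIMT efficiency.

step 0: x <- ((x - -7) * (6 + -6))   {0,1,2,3,4,5,6,7,8,9,10,11,12,13,14,15}
step 1: x <- min((x + thread), max(y, x)) {0,1,2,3,4,5,6,7,8,9,10,11,12,13,14,15}
step 2: eval (thread <= 3)           {0,1,2,3,4,5,6,7,8,9,10,11,12,13,14,15}
step 3: x <- thread                  {0,1,2,3}
step 4: x <- 0                       {4,5,6,7,8,9,10,11,12,13,14,15}
step 5: x <- (thread + y)            {4,5,6,7,8,9,10,11,12,13,14,15}
step 6: y <- x                       {4,5,6,7,8,9,10,11,12,13,14,15}
step 7: x <- -1                      {0,1,2,3,4,5,6,7,8,9,10,11,12,13,14,15}
step 8: x <- ((x - thread) - (y - 11)) {0,1,2,3,4,5,6,7,8,9,10,11,12,13,14,15}

Answer: 9 steps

x: 11,10,9,8,3,1,-1,-3,-5,-7,-9,-11,-13,-15,-17,-19
y: -1,-1,-1,-1,3,4,5,6,7,8,9,10,11,12,13,14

steps = 9; useful = 120; efficiency = 120/144 = 5/6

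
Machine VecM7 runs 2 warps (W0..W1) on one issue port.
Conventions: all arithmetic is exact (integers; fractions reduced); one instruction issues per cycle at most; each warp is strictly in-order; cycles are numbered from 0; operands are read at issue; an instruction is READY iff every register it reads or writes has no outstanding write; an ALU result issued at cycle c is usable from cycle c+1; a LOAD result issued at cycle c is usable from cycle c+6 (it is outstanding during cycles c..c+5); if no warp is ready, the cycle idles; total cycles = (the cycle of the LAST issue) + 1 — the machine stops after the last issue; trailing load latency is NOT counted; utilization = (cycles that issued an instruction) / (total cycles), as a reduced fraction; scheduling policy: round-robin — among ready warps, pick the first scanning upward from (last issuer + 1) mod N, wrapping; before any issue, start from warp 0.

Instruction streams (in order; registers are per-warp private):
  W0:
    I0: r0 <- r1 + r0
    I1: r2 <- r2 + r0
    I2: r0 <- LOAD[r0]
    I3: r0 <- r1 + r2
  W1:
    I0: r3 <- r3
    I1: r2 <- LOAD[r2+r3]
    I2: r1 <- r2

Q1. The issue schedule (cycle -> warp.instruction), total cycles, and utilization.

cycle 0: W0.I0
cycle 1: W1.I0
cycle 2: W0.I1
cycle 3: W1.I1
cycle 4: W0.I2
cycle 5: idle
cycle 6: idle
cycle 7: idle
cycle 8: idle
cycle 9: W1.I2
cycle 10: W0.I3

Answer: 11 cycles, utilization 7/11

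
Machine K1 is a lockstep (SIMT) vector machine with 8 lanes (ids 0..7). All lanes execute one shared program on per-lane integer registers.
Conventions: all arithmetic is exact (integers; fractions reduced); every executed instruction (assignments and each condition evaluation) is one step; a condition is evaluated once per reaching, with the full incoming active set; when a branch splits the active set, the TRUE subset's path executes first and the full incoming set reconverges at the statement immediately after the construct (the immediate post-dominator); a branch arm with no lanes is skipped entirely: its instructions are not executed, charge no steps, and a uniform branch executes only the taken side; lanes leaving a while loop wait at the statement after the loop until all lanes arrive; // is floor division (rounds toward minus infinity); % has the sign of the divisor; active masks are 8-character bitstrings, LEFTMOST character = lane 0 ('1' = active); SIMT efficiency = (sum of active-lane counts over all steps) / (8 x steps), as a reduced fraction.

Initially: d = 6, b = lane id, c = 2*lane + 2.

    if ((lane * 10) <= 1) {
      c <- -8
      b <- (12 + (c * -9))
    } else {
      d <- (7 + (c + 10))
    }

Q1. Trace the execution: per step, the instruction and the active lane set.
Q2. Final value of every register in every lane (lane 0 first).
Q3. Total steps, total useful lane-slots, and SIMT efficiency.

step 0: eval ((lane * 10) <= 1)      11111111
step 1: c <- -8                      10000000
step 2: b <- (12 + (c * -9))         10000000
step 3: d <- (7 + (c + 10))          01111111

Answer: 4 steps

d: 6,21,23,25,27,29,31,33
b: 84,1,2,3,4,5,6,7
c: -8,4,6,8,10,12,14,16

steps = 4; useful = 17; efficiency = 17/32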